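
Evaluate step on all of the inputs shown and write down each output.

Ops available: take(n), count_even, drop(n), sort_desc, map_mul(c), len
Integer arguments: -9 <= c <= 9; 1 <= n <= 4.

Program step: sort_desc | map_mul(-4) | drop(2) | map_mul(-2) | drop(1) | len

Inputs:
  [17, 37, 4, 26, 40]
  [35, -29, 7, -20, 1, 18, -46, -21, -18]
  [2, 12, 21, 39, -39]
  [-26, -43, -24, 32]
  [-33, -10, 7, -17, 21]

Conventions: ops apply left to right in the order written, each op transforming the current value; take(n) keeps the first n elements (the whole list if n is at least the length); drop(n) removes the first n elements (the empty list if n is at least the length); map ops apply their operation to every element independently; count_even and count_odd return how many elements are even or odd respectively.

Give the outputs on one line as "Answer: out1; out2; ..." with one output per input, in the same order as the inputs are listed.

Execution, op by op:
  [17, 37, 4, 26, 40] -> [40, 37, 26, 17, 4] -> [-160, -148, -104, -68, -16] -> [-104, -68, -16] -> [208, 136, 32] -> [136, 32] -> 2
  [35, -29, 7, -20, 1, 18, -46, -21, -18] -> [35, 18, 7, 1, -18, -20, -21, -29, -46] -> [-140, -72, -28, -4, 72, 80, 84, 116, 184] -> [-28, -4, 72, 80, 84, 116, 184] -> [56, 8, -144, -160, -168, -232, -368] -> [8, -144, -160, -168, -232, -368] -> 6
  [2, 12, 21, 39, -39] -> [39, 21, 12, 2, -39] -> [-156, -84, -48, -8, 156] -> [-48, -8, 156] -> [96, 16, -312] -> [16, -312] -> 2
  [-26, -43, -24, 32] -> [32, -24, -26, -43] -> [-128, 96, 104, 172] -> [104, 172] -> [-208, -344] -> [-344] -> 1
  [-33, -10, 7, -17, 21] -> [21, 7, -10, -17, -33] -> [-84, -28, 40, 68, 132] -> [40, 68, 132] -> [-80, -136, -264] -> [-136, -264] -> 2

2; 6; 2; 1; 2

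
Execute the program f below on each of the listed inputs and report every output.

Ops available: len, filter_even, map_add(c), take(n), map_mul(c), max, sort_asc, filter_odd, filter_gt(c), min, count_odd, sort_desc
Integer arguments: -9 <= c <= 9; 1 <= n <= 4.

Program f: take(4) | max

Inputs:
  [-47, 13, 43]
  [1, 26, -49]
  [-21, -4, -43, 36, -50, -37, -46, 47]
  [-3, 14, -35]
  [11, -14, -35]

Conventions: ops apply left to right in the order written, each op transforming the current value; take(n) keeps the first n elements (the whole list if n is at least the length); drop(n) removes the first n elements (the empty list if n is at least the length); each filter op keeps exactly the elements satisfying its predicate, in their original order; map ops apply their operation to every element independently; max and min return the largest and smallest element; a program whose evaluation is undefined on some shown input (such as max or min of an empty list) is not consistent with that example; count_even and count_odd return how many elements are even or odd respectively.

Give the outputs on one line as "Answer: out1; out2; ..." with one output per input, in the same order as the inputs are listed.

43; 26; 36; 14; 11

Execution, op by op:
  [-47, 13, 43] -> [-47, 13, 43] -> 43
  [1, 26, -49] -> [1, 26, -49] -> 26
  [-21, -4, -43, 36, -50, -37, -46, 47] -> [-21, -4, -43, 36] -> 36
  [-3, 14, -35] -> [-3, 14, -35] -> 14
  [11, -14, -35] -> [11, -14, -35] -> 11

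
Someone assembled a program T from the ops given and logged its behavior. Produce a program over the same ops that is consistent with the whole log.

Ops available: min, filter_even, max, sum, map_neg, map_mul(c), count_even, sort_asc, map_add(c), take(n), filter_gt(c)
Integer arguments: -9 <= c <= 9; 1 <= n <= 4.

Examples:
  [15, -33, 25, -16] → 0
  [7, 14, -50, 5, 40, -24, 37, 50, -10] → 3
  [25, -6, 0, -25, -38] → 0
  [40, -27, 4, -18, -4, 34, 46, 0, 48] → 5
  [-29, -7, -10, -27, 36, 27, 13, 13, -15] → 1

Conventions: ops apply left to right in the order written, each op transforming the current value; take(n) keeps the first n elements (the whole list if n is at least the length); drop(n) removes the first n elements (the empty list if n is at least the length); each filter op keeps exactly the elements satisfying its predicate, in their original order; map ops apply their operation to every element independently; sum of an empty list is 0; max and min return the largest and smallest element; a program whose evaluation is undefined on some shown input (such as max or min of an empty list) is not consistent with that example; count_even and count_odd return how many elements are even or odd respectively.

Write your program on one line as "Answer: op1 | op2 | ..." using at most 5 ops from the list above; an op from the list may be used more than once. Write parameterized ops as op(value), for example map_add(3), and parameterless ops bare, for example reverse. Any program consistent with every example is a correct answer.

filter_gt(2) | map_neg | filter_even | map_mul(-6) | count_even

Check, running the answer program on each example:
  [15, -33, 25, -16] -> [15, 25] -> [-15, -25] -> [] -> [] -> 0
  [7, 14, -50, 5, 40, -24, 37, 50, -10] -> [7, 14, 5, 40, 37, 50] -> [-7, -14, -5, -40, -37, -50] -> [-14, -40, -50] -> [84, 240, 300] -> 3
  [25, -6, 0, -25, -38] -> [25] -> [-25] -> [] -> [] -> 0
  [40, -27, 4, -18, -4, 34, 46, 0, 48] -> [40, 4, 34, 46, 48] -> [-40, -4, -34, -46, -48] -> [-40, -4, -34, -46, -48] -> [240, 24, 204, 276, 288] -> 5
  [-29, -7, -10, -27, 36, 27, 13, 13, -15] -> [36, 27, 13, 13] -> [-36, -27, -13, -13] -> [-36] -> [216] -> 1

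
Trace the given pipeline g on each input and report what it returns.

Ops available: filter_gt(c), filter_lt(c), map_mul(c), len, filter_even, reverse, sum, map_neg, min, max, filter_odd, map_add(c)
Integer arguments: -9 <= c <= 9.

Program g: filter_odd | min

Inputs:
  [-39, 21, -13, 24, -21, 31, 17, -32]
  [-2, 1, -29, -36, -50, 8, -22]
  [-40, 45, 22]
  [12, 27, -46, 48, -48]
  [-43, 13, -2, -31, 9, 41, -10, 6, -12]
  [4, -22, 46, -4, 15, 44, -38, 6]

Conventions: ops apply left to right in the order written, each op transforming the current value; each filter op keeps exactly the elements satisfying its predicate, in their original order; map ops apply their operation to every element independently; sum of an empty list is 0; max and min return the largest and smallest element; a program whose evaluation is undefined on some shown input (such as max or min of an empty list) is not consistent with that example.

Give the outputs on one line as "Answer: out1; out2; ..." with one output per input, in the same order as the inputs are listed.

Execution, op by op:
  [-39, 21, -13, 24, -21, 31, 17, -32] -> [-39, 21, -13, -21, 31, 17] -> -39
  [-2, 1, -29, -36, -50, 8, -22] -> [1, -29] -> -29
  [-40, 45, 22] -> [45] -> 45
  [12, 27, -46, 48, -48] -> [27] -> 27
  [-43, 13, -2, -31, 9, 41, -10, 6, -12] -> [-43, 13, -31, 9, 41] -> -43
  [4, -22, 46, -4, 15, 44, -38, 6] -> [15] -> 15

-39; -29; 45; 27; -43; 15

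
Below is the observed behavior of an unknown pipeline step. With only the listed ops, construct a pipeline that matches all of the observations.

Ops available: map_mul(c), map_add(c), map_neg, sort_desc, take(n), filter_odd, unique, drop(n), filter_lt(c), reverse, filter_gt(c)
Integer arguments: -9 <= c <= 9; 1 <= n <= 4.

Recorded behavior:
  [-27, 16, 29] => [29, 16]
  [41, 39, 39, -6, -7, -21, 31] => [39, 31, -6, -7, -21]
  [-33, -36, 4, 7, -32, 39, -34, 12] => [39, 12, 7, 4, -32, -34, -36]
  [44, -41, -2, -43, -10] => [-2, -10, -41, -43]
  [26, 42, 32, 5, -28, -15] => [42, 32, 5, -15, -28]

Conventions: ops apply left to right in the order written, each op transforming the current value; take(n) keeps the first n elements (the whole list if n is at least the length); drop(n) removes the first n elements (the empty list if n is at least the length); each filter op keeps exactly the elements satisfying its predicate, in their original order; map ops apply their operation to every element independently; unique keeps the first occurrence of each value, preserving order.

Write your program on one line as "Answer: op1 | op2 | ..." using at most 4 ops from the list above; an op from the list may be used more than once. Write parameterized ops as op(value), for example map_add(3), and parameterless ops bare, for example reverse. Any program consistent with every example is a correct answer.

drop(1) | unique | sort_desc

Check, running the answer program on each example:
  [-27, 16, 29] -> [16, 29] -> [16, 29] -> [29, 16]
  [41, 39, 39, -6, -7, -21, 31] -> [39, 39, -6, -7, -21, 31] -> [39, -6, -7, -21, 31] -> [39, 31, -6, -7, -21]
  [-33, -36, 4, 7, -32, 39, -34, 12] -> [-36, 4, 7, -32, 39, -34, 12] -> [-36, 4, 7, -32, 39, -34, 12] -> [39, 12, 7, 4, -32, -34, -36]
  [44, -41, -2, -43, -10] -> [-41, -2, -43, -10] -> [-41, -2, -43, -10] -> [-2, -10, -41, -43]
  [26, 42, 32, 5, -28, -15] -> [42, 32, 5, -28, -15] -> [42, 32, 5, -28, -15] -> [42, 32, 5, -15, -28]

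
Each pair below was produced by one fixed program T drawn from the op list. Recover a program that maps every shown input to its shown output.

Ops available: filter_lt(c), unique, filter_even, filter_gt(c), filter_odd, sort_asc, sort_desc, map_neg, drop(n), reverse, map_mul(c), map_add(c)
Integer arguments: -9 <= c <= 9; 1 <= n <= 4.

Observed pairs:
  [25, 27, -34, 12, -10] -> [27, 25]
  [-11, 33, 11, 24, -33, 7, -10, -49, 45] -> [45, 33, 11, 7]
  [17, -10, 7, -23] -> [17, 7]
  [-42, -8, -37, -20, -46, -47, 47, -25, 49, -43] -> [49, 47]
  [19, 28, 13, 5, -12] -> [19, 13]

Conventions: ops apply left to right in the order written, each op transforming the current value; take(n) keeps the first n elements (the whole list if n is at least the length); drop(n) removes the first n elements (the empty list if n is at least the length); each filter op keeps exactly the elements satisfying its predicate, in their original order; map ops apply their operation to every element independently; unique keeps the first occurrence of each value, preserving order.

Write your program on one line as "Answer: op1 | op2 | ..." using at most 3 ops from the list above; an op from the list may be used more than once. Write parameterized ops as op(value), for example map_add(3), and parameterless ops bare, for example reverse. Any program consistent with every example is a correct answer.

filter_odd | sort_desc | filter_gt(6)

Check, running the answer program on each example:
  [25, 27, -34, 12, -10] -> [25, 27] -> [27, 25] -> [27, 25]
  [-11, 33, 11, 24, -33, 7, -10, -49, 45] -> [-11, 33, 11, -33, 7, -49, 45] -> [45, 33, 11, 7, -11, -33, -49] -> [45, 33, 11, 7]
  [17, -10, 7, -23] -> [17, 7, -23] -> [17, 7, -23] -> [17, 7]
  [-42, -8, -37, -20, -46, -47, 47, -25, 49, -43] -> [-37, -47, 47, -25, 49, -43] -> [49, 47, -25, -37, -43, -47] -> [49, 47]
  [19, 28, 13, 5, -12] -> [19, 13, 5] -> [19, 13, 5] -> [19, 13]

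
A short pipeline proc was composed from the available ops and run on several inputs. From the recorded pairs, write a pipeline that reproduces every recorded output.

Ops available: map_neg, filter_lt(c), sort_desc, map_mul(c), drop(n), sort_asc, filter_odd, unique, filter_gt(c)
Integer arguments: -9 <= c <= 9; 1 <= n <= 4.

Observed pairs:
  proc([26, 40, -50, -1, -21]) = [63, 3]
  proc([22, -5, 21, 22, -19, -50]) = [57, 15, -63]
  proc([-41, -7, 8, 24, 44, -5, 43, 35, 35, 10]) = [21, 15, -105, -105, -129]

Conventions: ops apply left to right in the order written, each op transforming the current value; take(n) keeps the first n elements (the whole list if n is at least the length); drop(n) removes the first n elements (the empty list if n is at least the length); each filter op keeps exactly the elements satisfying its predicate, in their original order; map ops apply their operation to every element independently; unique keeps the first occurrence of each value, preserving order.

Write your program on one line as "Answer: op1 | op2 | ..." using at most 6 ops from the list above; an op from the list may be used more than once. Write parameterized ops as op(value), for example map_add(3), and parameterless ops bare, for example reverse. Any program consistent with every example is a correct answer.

map_mul(-1) | map_mul(-3) | drop(1) | sort_asc | filter_odd | map_neg

Check, running the answer program on each example:
  [26, 40, -50, -1, -21] -> [-26, -40, 50, 1, 21] -> [78, 120, -150, -3, -63] -> [120, -150, -3, -63] -> [-150, -63, -3, 120] -> [-63, -3] -> [63, 3]
  [22, -5, 21, 22, -19, -50] -> [-22, 5, -21, -22, 19, 50] -> [66, -15, 63, 66, -57, -150] -> [-15, 63, 66, -57, -150] -> [-150, -57, -15, 63, 66] -> [-57, -15, 63] -> [57, 15, -63]
  [-41, -7, 8, 24, 44, -5, 43, 35, 35, 10] -> [41, 7, -8, -24, -44, 5, -43, -35, -35, -10] -> [-123, -21, 24, 72, 132, -15, 129, 105, 105, 30] -> [-21, 24, 72, 132, -15, 129, 105, 105, 30] -> [-21, -15, 24, 30, 72, 105, 105, 129, 132] -> [-21, -15, 105, 105, 129] -> [21, 15, -105, -105, -129]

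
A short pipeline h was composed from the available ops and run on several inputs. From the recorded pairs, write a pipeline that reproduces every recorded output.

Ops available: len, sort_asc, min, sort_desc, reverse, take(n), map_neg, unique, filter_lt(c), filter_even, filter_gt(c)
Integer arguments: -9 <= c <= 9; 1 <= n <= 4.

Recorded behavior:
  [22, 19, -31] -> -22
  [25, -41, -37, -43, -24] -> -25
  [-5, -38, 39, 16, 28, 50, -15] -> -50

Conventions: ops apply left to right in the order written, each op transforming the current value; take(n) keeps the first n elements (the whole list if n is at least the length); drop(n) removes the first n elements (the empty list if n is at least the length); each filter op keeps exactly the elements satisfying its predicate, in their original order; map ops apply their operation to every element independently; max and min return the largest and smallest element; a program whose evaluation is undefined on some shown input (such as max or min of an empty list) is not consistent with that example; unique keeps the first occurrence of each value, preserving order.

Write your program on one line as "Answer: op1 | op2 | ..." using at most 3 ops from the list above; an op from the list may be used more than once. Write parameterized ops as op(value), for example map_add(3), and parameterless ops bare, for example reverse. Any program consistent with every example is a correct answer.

sort_asc | map_neg | min

Check, running the answer program on each example:
  [22, 19, -31] -> [-31, 19, 22] -> [31, -19, -22] -> -22
  [25, -41, -37, -43, -24] -> [-43, -41, -37, -24, 25] -> [43, 41, 37, 24, -25] -> -25
  [-5, -38, 39, 16, 28, 50, -15] -> [-38, -15, -5, 16, 28, 39, 50] -> [38, 15, 5, -16, -28, -39, -50] -> -50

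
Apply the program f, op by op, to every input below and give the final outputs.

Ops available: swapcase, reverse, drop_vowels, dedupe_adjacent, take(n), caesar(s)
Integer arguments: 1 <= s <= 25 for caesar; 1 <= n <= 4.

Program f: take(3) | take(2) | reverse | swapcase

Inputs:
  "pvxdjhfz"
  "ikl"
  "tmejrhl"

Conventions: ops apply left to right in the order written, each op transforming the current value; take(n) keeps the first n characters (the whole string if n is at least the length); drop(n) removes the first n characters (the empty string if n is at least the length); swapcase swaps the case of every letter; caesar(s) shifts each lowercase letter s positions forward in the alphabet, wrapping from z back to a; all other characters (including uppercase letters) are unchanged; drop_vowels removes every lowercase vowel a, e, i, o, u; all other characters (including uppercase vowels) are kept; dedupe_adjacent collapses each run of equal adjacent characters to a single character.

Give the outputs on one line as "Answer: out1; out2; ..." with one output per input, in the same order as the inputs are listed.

"VP"; "KI"; "MT"

Execution, op by op:
  "pvxdjhfz" -> "pvx" -> "pv" -> "vp" -> "VP"
  "ikl" -> "ikl" -> "ik" -> "ki" -> "KI"
  "tmejrhl" -> "tme" -> "tm" -> "mt" -> "MT"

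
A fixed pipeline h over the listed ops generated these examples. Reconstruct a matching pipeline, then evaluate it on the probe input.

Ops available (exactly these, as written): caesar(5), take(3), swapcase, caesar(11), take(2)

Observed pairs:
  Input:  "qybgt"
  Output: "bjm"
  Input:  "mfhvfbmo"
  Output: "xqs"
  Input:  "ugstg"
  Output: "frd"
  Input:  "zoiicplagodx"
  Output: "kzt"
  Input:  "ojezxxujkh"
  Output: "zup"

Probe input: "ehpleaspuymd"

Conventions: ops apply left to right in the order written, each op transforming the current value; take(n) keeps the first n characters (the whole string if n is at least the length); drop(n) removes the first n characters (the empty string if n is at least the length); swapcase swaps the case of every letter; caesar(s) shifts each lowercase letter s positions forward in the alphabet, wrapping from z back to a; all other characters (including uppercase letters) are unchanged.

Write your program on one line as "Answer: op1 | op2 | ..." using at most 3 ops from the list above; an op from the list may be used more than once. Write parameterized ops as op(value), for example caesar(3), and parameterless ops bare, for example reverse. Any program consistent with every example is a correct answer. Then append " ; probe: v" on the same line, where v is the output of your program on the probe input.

take(3) | caesar(11) ; probe: "psa"

Check, running the answer program on each example:
  "qybgt" -> "qyb" -> "bjm"
  "mfhvfbmo" -> "mfh" -> "xqs"
  "ugstg" -> "ugs" -> "frd"
  "zoiicplagodx" -> "zoi" -> "kzt"
  "ojezxxujkh" -> "oje" -> "zup"
  probe: "ehpleaspuymd" -> "ehp" -> "psa"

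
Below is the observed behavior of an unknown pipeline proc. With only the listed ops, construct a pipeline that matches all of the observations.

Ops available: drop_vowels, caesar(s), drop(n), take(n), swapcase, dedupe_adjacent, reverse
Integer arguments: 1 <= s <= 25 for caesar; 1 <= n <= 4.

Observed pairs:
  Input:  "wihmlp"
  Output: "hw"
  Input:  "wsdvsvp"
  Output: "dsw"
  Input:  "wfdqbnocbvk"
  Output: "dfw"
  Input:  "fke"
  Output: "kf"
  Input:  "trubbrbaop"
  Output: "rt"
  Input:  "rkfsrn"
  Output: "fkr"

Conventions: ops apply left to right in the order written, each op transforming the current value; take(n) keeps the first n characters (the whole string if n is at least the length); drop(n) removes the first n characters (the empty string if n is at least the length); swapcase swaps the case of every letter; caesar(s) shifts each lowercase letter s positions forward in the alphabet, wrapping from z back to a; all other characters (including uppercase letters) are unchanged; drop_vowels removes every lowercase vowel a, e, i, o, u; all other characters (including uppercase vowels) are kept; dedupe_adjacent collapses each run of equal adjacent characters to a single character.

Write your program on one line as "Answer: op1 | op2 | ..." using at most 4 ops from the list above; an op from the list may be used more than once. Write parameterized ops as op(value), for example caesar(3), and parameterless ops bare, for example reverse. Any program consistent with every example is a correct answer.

take(3) | drop_vowels | reverse

Check, running the answer program on each example:
  "wihmlp" -> "wih" -> "wh" -> "hw"
  "wsdvsvp" -> "wsd" -> "wsd" -> "dsw"
  "wfdqbnocbvk" -> "wfd" -> "wfd" -> "dfw"
  "fke" -> "fke" -> "fk" -> "kf"
  "trubbrbaop" -> "tru" -> "tr" -> "rt"
  "rkfsrn" -> "rkf" -> "rkf" -> "fkr"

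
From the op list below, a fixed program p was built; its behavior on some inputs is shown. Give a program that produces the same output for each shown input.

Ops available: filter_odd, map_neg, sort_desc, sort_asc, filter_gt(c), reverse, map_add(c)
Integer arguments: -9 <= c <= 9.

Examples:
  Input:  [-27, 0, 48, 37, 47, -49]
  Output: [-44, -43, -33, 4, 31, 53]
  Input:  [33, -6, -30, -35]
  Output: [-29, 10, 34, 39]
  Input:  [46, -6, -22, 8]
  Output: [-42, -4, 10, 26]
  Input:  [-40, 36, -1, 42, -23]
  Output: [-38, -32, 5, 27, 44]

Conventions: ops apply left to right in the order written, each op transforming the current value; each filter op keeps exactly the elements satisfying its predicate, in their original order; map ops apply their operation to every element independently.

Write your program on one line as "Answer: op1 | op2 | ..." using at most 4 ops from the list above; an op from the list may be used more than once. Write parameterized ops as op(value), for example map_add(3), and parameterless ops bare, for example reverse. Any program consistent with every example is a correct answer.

map_neg | map_add(-1) | map_add(5) | sort_asc

Check, running the answer program on each example:
  [-27, 0, 48, 37, 47, -49] -> [27, 0, -48, -37, -47, 49] -> [26, -1, -49, -38, -48, 48] -> [31, 4, -44, -33, -43, 53] -> [-44, -43, -33, 4, 31, 53]
  [33, -6, -30, -35] -> [-33, 6, 30, 35] -> [-34, 5, 29, 34] -> [-29, 10, 34, 39] -> [-29, 10, 34, 39]
  [46, -6, -22, 8] -> [-46, 6, 22, -8] -> [-47, 5, 21, -9] -> [-42, 10, 26, -4] -> [-42, -4, 10, 26]
  [-40, 36, -1, 42, -23] -> [40, -36, 1, -42, 23] -> [39, -37, 0, -43, 22] -> [44, -32, 5, -38, 27] -> [-38, -32, 5, 27, 44]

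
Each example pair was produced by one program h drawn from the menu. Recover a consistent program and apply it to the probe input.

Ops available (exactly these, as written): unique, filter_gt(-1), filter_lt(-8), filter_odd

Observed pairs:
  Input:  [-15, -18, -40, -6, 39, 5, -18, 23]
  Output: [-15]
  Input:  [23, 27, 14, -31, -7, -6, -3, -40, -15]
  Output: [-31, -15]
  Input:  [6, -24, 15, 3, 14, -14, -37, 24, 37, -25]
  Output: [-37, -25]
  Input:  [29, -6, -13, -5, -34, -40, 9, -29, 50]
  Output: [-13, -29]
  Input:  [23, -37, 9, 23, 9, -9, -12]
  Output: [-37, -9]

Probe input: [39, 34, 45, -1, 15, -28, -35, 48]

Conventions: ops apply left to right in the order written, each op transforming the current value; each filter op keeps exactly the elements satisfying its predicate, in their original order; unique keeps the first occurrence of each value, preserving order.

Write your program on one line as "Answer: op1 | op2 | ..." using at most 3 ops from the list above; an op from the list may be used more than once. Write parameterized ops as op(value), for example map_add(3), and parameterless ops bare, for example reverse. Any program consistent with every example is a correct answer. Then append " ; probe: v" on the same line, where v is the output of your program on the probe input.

filter_odd | filter_lt(-8) ; probe: [-35]

Check, running the answer program on each example:
  [-15, -18, -40, -6, 39, 5, -18, 23] -> [-15, 39, 5, 23] -> [-15]
  [23, 27, 14, -31, -7, -6, -3, -40, -15] -> [23, 27, -31, -7, -3, -15] -> [-31, -15]
  [6, -24, 15, 3, 14, -14, -37, 24, 37, -25] -> [15, 3, -37, 37, -25] -> [-37, -25]
  [29, -6, -13, -5, -34, -40, 9, -29, 50] -> [29, -13, -5, 9, -29] -> [-13, -29]
  [23, -37, 9, 23, 9, -9, -12] -> [23, -37, 9, 23, 9, -9] -> [-37, -9]
  probe: [39, 34, 45, -1, 15, -28, -35, 48] -> [39, 45, -1, 15, -35] -> [-35]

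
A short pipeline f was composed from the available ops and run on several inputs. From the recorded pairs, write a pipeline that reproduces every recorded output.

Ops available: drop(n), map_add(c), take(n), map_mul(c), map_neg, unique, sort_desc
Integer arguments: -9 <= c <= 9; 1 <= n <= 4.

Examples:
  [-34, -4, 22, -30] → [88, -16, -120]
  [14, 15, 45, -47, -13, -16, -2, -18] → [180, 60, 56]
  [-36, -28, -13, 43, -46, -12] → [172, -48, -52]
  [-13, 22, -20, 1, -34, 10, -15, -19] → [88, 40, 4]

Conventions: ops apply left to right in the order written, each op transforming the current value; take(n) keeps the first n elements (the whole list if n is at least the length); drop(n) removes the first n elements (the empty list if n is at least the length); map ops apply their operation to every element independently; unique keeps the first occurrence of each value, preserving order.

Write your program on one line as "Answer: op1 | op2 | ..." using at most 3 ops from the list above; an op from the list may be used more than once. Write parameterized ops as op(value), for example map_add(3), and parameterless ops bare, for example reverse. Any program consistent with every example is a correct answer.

sort_desc | map_mul(4) | take(3)

Check, running the answer program on each example:
  [-34, -4, 22, -30] -> [22, -4, -30, -34] -> [88, -16, -120, -136] -> [88, -16, -120]
  [14, 15, 45, -47, -13, -16, -2, -18] -> [45, 15, 14, -2, -13, -16, -18, -47] -> [180, 60, 56, -8, -52, -64, -72, -188] -> [180, 60, 56]
  [-36, -28, -13, 43, -46, -12] -> [43, -12, -13, -28, -36, -46] -> [172, -48, -52, -112, -144, -184] -> [172, -48, -52]
  [-13, 22, -20, 1, -34, 10, -15, -19] -> [22, 10, 1, -13, -15, -19, -20, -34] -> [88, 40, 4, -52, -60, -76, -80, -136] -> [88, 40, 4]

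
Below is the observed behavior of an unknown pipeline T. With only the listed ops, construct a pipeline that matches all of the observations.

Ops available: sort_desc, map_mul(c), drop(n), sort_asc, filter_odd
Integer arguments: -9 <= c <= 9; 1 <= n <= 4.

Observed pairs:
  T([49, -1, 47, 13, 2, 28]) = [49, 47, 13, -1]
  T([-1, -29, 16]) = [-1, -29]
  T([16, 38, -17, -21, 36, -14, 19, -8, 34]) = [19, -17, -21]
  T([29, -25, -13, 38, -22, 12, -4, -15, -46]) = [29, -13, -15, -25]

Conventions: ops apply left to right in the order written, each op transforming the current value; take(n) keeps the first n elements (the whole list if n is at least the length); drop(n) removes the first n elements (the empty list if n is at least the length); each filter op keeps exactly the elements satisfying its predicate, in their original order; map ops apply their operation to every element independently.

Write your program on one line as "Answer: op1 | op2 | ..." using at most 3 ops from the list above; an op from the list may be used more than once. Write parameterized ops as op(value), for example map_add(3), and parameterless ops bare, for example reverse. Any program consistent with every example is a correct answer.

filter_odd | sort_desc

Check, running the answer program on each example:
  [49, -1, 47, 13, 2, 28] -> [49, -1, 47, 13] -> [49, 47, 13, -1]
  [-1, -29, 16] -> [-1, -29] -> [-1, -29]
  [16, 38, -17, -21, 36, -14, 19, -8, 34] -> [-17, -21, 19] -> [19, -17, -21]
  [29, -25, -13, 38, -22, 12, -4, -15, -46] -> [29, -25, -13, -15] -> [29, -13, -15, -25]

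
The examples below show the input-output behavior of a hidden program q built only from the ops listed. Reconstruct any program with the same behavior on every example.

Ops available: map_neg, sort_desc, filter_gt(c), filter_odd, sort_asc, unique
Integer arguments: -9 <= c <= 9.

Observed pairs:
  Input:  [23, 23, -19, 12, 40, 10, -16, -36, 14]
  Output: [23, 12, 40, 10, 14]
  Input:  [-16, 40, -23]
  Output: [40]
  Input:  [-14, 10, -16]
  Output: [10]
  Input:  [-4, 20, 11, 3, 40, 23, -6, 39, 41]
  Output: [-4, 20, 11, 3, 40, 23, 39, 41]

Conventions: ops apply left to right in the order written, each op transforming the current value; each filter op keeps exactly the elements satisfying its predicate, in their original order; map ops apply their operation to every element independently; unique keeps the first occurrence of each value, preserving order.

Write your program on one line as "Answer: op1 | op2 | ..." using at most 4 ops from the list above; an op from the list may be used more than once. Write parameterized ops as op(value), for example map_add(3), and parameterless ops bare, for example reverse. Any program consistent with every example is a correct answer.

map_neg | unique | map_neg | filter_gt(-6)

Check, running the answer program on each example:
  [23, 23, -19, 12, 40, 10, -16, -36, 14] -> [-23, -23, 19, -12, -40, -10, 16, 36, -14] -> [-23, 19, -12, -40, -10, 16, 36, -14] -> [23, -19, 12, 40, 10, -16, -36, 14] -> [23, 12, 40, 10, 14]
  [-16, 40, -23] -> [16, -40, 23] -> [16, -40, 23] -> [-16, 40, -23] -> [40]
  [-14, 10, -16] -> [14, -10, 16] -> [14, -10, 16] -> [-14, 10, -16] -> [10]
  [-4, 20, 11, 3, 40, 23, -6, 39, 41] -> [4, -20, -11, -3, -40, -23, 6, -39, -41] -> [4, -20, -11, -3, -40, -23, 6, -39, -41] -> [-4, 20, 11, 3, 40, 23, -6, 39, 41] -> [-4, 20, 11, 3, 40, 23, 39, 41]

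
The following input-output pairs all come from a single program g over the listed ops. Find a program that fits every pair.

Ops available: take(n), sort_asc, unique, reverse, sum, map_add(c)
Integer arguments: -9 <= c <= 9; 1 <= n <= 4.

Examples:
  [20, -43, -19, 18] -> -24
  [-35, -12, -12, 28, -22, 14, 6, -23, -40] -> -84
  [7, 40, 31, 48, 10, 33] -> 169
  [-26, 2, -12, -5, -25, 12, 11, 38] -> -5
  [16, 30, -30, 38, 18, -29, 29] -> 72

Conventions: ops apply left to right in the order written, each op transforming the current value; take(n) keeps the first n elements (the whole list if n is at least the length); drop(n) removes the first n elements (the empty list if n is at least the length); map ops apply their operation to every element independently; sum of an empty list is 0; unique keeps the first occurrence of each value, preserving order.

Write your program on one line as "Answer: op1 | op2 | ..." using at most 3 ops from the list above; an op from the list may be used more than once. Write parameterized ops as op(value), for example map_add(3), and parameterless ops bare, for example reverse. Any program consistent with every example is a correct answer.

unique | sum

Check, running the answer program on each example:
  [20, -43, -19, 18] -> [20, -43, -19, 18] -> -24
  [-35, -12, -12, 28, -22, 14, 6, -23, -40] -> [-35, -12, 28, -22, 14, 6, -23, -40] -> -84
  [7, 40, 31, 48, 10, 33] -> [7, 40, 31, 48, 10, 33] -> 169
  [-26, 2, -12, -5, -25, 12, 11, 38] -> [-26, 2, -12, -5, -25, 12, 11, 38] -> -5
  [16, 30, -30, 38, 18, -29, 29] -> [16, 30, -30, 38, 18, -29, 29] -> 72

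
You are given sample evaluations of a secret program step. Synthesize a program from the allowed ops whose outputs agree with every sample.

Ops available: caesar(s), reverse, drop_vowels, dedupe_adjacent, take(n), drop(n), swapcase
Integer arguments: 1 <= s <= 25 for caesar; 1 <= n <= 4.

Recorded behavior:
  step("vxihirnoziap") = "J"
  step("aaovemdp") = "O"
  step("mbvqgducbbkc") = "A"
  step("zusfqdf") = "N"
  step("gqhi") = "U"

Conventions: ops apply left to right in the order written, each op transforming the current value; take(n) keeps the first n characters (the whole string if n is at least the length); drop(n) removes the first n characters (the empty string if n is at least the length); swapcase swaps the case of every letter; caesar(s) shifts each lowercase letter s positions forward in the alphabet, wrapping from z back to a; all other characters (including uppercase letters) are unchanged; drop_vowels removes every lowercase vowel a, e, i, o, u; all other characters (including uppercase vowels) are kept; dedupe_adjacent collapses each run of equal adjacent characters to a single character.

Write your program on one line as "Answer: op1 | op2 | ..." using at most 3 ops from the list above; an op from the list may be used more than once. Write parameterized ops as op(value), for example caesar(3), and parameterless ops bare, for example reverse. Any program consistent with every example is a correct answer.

take(1) | caesar(14) | swapcase

Check, running the answer program on each example:
  "vxihirnoziap" -> "v" -> "j" -> "J"
  "aaovemdp" -> "a" -> "o" -> "O"
  "mbvqgducbbkc" -> "m" -> "a" -> "A"
  "zusfqdf" -> "z" -> "n" -> "N"
  "gqhi" -> "g" -> "u" -> "U"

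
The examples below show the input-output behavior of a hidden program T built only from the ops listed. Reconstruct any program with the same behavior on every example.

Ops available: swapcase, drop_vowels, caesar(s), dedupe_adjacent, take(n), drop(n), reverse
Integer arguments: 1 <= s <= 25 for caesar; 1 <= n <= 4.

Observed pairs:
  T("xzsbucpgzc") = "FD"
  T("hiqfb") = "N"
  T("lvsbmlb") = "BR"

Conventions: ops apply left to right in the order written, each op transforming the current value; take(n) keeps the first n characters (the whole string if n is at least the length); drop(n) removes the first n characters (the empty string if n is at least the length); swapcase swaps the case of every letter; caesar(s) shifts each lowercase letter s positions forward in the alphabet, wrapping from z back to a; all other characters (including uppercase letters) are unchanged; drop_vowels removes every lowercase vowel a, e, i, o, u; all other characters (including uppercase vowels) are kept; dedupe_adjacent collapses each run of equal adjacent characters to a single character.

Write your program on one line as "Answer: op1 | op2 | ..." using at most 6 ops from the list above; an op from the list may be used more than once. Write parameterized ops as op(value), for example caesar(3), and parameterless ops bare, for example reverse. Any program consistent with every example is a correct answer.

take(2) | reverse | drop_vowels | caesar(6) | swapcase

Check, running the answer program on each example:
  "xzsbucpgzc" -> "xz" -> "zx" -> "zx" -> "fd" -> "FD"
  "hiqfb" -> "hi" -> "ih" -> "h" -> "n" -> "N"
  "lvsbmlb" -> "lv" -> "vl" -> "vl" -> "br" -> "BR"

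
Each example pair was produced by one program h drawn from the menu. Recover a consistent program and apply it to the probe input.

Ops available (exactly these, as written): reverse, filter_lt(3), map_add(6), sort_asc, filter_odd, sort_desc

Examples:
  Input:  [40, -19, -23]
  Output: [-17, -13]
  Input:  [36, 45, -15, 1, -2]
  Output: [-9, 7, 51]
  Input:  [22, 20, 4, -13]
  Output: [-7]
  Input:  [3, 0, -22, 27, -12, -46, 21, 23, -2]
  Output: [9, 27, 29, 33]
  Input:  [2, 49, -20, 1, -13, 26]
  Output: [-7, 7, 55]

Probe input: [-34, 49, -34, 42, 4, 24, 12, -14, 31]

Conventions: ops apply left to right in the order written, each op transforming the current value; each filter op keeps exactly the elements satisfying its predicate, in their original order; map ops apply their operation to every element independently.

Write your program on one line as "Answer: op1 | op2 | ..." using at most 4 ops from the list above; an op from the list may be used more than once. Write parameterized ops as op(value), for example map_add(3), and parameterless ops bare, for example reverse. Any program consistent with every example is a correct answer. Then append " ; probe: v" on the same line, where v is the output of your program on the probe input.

map_add(6) | filter_odd | sort_asc ; probe: [37, 55]

Check, running the answer program on each example:
  [40, -19, -23] -> [46, -13, -17] -> [-13, -17] -> [-17, -13]
  [36, 45, -15, 1, -2] -> [42, 51, -9, 7, 4] -> [51, -9, 7] -> [-9, 7, 51]
  [22, 20, 4, -13] -> [28, 26, 10, -7] -> [-7] -> [-7]
  [3, 0, -22, 27, -12, -46, 21, 23, -2] -> [9, 6, -16, 33, -6, -40, 27, 29, 4] -> [9, 33, 27, 29] -> [9, 27, 29, 33]
  [2, 49, -20, 1, -13, 26] -> [8, 55, -14, 7, -7, 32] -> [55, 7, -7] -> [-7, 7, 55]
  probe: [-34, 49, -34, 42, 4, 24, 12, -14, 31] -> [-28, 55, -28, 48, 10, 30, 18, -8, 37] -> [55, 37] -> [37, 55]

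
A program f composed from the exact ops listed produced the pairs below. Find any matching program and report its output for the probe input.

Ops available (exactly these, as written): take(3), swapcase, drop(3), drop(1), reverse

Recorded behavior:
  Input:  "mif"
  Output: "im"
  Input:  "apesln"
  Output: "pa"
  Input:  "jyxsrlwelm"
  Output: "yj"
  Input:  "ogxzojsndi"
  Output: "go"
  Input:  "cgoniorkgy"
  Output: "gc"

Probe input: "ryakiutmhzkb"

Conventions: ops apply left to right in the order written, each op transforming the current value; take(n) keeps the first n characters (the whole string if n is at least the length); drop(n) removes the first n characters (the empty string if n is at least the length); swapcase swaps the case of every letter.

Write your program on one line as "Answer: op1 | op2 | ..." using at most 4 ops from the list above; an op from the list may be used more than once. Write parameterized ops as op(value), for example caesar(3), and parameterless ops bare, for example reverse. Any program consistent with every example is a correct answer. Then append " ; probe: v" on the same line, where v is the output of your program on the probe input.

take(3) | reverse | drop(1) ; probe: "yr"

Check, running the answer program on each example:
  "mif" -> "mif" -> "fim" -> "im"
  "apesln" -> "ape" -> "epa" -> "pa"
  "jyxsrlwelm" -> "jyx" -> "xyj" -> "yj"
  "ogxzojsndi" -> "ogx" -> "xgo" -> "go"
  "cgoniorkgy" -> "cgo" -> "ogc" -> "gc"
  probe: "ryakiutmhzkb" -> "rya" -> "ayr" -> "yr"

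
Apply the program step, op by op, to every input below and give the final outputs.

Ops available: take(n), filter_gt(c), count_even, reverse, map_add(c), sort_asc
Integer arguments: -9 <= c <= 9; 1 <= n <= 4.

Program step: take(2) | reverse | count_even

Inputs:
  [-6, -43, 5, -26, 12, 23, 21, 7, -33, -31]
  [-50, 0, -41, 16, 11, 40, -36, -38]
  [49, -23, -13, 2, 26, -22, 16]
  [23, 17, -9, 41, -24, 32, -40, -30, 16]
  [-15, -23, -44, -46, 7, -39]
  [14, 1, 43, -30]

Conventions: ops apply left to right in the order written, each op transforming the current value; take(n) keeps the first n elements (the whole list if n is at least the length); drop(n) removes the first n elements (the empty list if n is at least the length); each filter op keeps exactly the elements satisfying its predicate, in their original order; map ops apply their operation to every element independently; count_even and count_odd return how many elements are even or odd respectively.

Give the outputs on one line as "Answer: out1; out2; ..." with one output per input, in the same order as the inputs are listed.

Execution, op by op:
  [-6, -43, 5, -26, 12, 23, 21, 7, -33, -31] -> [-6, -43] -> [-43, -6] -> 1
  [-50, 0, -41, 16, 11, 40, -36, -38] -> [-50, 0] -> [0, -50] -> 2
  [49, -23, -13, 2, 26, -22, 16] -> [49, -23] -> [-23, 49] -> 0
  [23, 17, -9, 41, -24, 32, -40, -30, 16] -> [23, 17] -> [17, 23] -> 0
  [-15, -23, -44, -46, 7, -39] -> [-15, -23] -> [-23, -15] -> 0
  [14, 1, 43, -30] -> [14, 1] -> [1, 14] -> 1

1; 2; 0; 0; 0; 1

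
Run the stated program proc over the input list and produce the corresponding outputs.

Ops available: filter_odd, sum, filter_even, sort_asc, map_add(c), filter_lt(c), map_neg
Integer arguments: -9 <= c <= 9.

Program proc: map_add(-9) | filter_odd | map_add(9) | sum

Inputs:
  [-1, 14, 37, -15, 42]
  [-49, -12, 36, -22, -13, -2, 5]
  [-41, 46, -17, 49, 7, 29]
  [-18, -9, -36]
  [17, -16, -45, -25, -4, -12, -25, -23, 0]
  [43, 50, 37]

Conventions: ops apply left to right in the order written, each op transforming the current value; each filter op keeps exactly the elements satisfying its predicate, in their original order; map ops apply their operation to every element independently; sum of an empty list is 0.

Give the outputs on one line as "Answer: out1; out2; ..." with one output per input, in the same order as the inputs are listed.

Execution, op by op:
  [-1, 14, 37, -15, 42] -> [-10, 5, 28, -24, 33] -> [5, 33] -> [14, 42] -> 56
  [-49, -12, 36, -22, -13, -2, 5] -> [-58, -21, 27, -31, -22, -11, -4] -> [-21, 27, -31, -11] -> [-12, 36, -22, -2] -> 0
  [-41, 46, -17, 49, 7, 29] -> [-50, 37, -26, 40, -2, 20] -> [37] -> [46] -> 46
  [-18, -9, -36] -> [-27, -18, -45] -> [-27, -45] -> [-18, -36] -> -54
  [17, -16, -45, -25, -4, -12, -25, -23, 0] -> [8, -25, -54, -34, -13, -21, -34, -32, -9] -> [-25, -13, -21, -9] -> [-16, -4, -12, 0] -> -32
  [43, 50, 37] -> [34, 41, 28] -> [41] -> [50] -> 50

56; 0; 46; -54; -32; 50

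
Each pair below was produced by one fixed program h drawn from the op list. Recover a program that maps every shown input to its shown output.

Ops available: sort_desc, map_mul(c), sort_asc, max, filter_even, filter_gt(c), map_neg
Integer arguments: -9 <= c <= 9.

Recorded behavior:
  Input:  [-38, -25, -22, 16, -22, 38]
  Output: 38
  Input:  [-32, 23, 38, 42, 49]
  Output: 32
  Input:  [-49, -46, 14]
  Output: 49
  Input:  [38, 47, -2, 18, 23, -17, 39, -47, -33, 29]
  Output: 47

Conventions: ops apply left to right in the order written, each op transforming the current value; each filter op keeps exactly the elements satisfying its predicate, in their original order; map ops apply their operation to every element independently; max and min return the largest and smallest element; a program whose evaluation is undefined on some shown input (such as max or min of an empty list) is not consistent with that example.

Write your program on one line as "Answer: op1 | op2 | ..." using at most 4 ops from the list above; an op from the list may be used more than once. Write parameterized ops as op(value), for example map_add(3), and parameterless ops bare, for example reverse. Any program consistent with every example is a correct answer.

map_neg | sort_desc | max

Check, running the answer program on each example:
  [-38, -25, -22, 16, -22, 38] -> [38, 25, 22, -16, 22, -38] -> [38, 25, 22, 22, -16, -38] -> 38
  [-32, 23, 38, 42, 49] -> [32, -23, -38, -42, -49] -> [32, -23, -38, -42, -49] -> 32
  [-49, -46, 14] -> [49, 46, -14] -> [49, 46, -14] -> 49
  [38, 47, -2, 18, 23, -17, 39, -47, -33, 29] -> [-38, -47, 2, -18, -23, 17, -39, 47, 33, -29] -> [47, 33, 17, 2, -18, -23, -29, -38, -39, -47] -> 47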